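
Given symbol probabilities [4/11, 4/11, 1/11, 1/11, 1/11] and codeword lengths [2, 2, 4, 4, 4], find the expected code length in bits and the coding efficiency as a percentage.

Average length L = Σ p_i × l_i = 2.5455 bits
Entropy H = 2.0049 bits
Efficiency η = H/L × 100% = 78.76%


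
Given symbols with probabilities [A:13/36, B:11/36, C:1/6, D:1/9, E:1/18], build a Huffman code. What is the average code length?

Huffman tree construction:
Combine smallest probabilities repeatedly
Resulting codes:
  A: 0 (length 1)
  B: 10 (length 2)
  C: 110 (length 3)
  D: 1111 (length 4)
  E: 1110 (length 4)
Average length = Σ p(s) × length(s) = 2.1389 bits


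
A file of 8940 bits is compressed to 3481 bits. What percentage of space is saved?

Space savings = (1 - Compressed/Original) × 100%
= (1 - 3481/8940) × 100%
= 61.06%


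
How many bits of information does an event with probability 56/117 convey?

Information content I(x) = -log₂(p(x))
I = -log₂(56/117) = -log₂(0.4786)
I = 1.0630 bits


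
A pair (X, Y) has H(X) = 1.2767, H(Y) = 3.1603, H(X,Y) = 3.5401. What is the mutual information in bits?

I(X;Y) = H(X) + H(Y) - H(X,Y)
I(X;Y) = 1.2767 + 3.1603 - 3.5401 = 0.8969 bits


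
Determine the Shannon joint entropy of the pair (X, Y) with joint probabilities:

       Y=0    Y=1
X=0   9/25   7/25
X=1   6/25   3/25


H(X,Y) = -Σ p(x,y) log₂ p(x,y)
  p(0,0)=9/25: -0.3600 × log₂(0.3600) = 0.5306
  p(0,1)=7/25: -0.2800 × log₂(0.2800) = 0.5142
  p(1,0)=6/25: -0.2400 × log₂(0.2400) = 0.4941
  p(1,1)=3/25: -0.1200 × log₂(0.1200) = 0.3671
H(X,Y) = 1.9060 bits


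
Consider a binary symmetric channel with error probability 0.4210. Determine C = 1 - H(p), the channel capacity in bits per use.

For BSC with error probability p:
C = 1 - H(p) where H(p) is binary entropy
H(0.4210) = -0.4210 × log₂(0.4210) - 0.5790 × log₂(0.5790)
H(p) = 0.9819
C = 1 - 0.9819 = 0.0181 bits/use


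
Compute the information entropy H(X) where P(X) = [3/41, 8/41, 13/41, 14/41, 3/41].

H(X) = -Σ p(x) log₂ p(x)
  -3/41 × log₂(3/41) = 0.2760
  -8/41 × log₂(8/41) = 0.4600
  -13/41 × log₂(13/41) = 0.5254
  -14/41 × log₂(14/41) = 0.5293
  -3/41 × log₂(3/41) = 0.2760
H(X) = 2.0669 bits


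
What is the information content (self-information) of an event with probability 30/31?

Information content I(x) = -log₂(p(x))
I = -log₂(30/31) = -log₂(0.9677)
I = 0.0473 bits


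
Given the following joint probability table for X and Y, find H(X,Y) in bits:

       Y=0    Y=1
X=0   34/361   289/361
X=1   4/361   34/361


H(X,Y) = -Σ p(x,y) log₂ p(x,y)
  p(0,0)=34/361: -0.0942 × log₂(0.0942) = 0.3210
  p(0,1)=289/361: -0.8006 × log₂(0.8006) = 0.2569
  p(1,0)=4/361: -0.0111 × log₂(0.0111) = 0.0720
  p(1,1)=34/361: -0.0942 × log₂(0.0942) = 0.3210
H(X,Y) = 0.9709 bits


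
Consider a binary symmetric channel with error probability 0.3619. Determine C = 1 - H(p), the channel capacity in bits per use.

For BSC with error probability p:
C = 1 - H(p) where H(p) is binary entropy
H(0.3619) = -0.3619 × log₂(0.3619) - 0.6381 × log₂(0.6381)
H(p) = 0.9442
C = 1 - 0.9442 = 0.0558 bits/use


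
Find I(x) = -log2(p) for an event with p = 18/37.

Information content I(x) = -log₂(p(x))
I = -log₂(18/37) = -log₂(0.4865)
I = 1.0395 bits


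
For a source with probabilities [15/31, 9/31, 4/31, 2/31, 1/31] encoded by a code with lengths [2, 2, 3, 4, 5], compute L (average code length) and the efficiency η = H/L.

Average length L = Σ p_i × l_i = 2.3548 bits
Entropy H = 1.8209 bits
Efficiency η = H/L × 100% = 77.33%


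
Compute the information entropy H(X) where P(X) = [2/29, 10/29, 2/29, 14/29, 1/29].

H(X) = -Σ p(x) log₂ p(x)
  -2/29 × log₂(2/29) = 0.2661
  -10/29 × log₂(10/29) = 0.5297
  -2/29 × log₂(2/29) = 0.2661
  -14/29 × log₂(14/29) = 0.5072
  -1/29 × log₂(1/29) = 0.1675
H(X) = 1.7365 bits


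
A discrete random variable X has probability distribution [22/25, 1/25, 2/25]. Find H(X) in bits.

H(X) = -Σ p(x) log₂ p(x)
  -22/25 × log₂(22/25) = 0.1623
  -1/25 × log₂(1/25) = 0.1858
  -2/25 × log₂(2/25) = 0.2915
H(X) = 0.6396 bits


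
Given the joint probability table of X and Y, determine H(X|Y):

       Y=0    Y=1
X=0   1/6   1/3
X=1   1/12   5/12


H(X|Y) = Σ_y p(y) H(X|Y=y)
  p(Y=0) = 1/4, H(X|Y=0) = 0.9183
  p(Y=1) = 3/4, H(X|Y=1) = 0.9911
H(X|Y) = 0.2500×0.9183 + 0.7500×0.9911 = 0.9729 bits


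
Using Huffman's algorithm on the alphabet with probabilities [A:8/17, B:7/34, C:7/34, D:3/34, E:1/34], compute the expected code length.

Huffman tree construction:
Combine smallest probabilities repeatedly
Resulting codes:
  A: 0 (length 1)
  B: 111 (length 3)
  C: 10 (length 2)
  D: 1101 (length 4)
  E: 1100 (length 4)
Average length = Σ p(s) × length(s) = 1.9706 bits


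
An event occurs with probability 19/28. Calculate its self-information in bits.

Information content I(x) = -log₂(p(x))
I = -log₂(19/28) = -log₂(0.6786)
I = 0.5594 bits


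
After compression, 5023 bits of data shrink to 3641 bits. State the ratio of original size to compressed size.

Compression ratio = Original / Compressed
= 5023 / 3641 = 1.38:1


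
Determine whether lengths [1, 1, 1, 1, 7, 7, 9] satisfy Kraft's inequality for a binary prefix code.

Kraft inequality: Σ 2^(-l_i) ≤ 1 for prefix-free code
Calculating: 2^(-1) + 2^(-1) + 2^(-1) + 2^(-1) + 2^(-7) + 2^(-7) + 2^(-9)
= 0.5 + 0.5 + 0.5 + 0.5 + 0.0078125 + 0.0078125 + 0.001953125
= 2.0176
Since 2.0176 > 1, prefix-free code does not exist


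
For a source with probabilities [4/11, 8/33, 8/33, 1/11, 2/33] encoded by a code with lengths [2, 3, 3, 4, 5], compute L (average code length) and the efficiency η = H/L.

Average length L = Σ p_i × l_i = 2.8485 bits
Entropy H = 2.0815 bits
Efficiency η = H/L × 100% = 73.08%


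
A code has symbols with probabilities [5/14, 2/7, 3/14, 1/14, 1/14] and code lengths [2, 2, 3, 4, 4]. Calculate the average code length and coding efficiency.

Average length L = Σ p_i × l_i = 2.5000 bits
Entropy H = 2.0670 bits
Efficiency η = H/L × 100% = 82.68%


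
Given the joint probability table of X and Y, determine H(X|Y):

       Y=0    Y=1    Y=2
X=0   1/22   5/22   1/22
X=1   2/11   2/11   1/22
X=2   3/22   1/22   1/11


H(X|Y) = Σ_y p(y) H(X|Y=y)
  p(Y=0) = 4/11, H(X|Y=0) = 1.4056
  p(Y=1) = 5/11, H(X|Y=1) = 1.3610
  p(Y=2) = 2/11, H(X|Y=2) = 1.5000
H(X|Y) = 0.3636×1.4056 + 0.4545×1.3610 + 0.1818×1.5000 = 1.4025 bits


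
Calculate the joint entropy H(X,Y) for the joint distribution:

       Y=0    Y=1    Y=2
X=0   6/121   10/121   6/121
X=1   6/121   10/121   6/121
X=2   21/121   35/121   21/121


H(X,Y) = -Σ p(x,y) log₂ p(x,y)
  p(0,0)=6/121: -0.0496 × log₂(0.0496) = 0.2149
  p(0,1)=10/121: -0.0826 × log₂(0.0826) = 0.2973
  p(0,2)=6/121: -0.0496 × log₂(0.0496) = 0.2149
  p(1,0)=6/121: -0.0496 × log₂(0.0496) = 0.2149
  p(1,1)=10/121: -0.0826 × log₂(0.0826) = 0.2973
  p(1,2)=6/121: -0.0496 × log₂(0.0496) = 0.2149
  p(2,0)=21/121: -0.1736 × log₂(0.1736) = 0.4385
  p(2,1)=35/121: -0.2893 × log₂(0.2893) = 0.5176
  p(2,2)=21/121: -0.1736 × log₂(0.1736) = 0.4385
H(X,Y) = 2.8488 bits


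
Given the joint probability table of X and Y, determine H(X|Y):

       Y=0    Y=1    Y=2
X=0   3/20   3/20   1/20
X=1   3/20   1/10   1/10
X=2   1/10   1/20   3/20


H(X|Y) = Σ_y p(y) H(X|Y=y)
  p(Y=0) = 2/5, H(X|Y=0) = 1.5613
  p(Y=1) = 3/10, H(X|Y=1) = 1.4591
  p(Y=2) = 3/10, H(X|Y=2) = 1.4591
H(X|Y) = 0.4000×1.5613 + 0.3000×1.4591 + 0.3000×1.4591 = 1.5000 bits


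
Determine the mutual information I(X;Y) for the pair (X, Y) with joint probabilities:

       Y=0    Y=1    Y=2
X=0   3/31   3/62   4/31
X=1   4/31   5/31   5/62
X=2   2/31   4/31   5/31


H(X) = 1.5730, H(Y) = 1.5778, H(X,Y) = 3.0782
I(X;Y) = H(X) + H(Y) - H(X,Y) = 0.0725 bits


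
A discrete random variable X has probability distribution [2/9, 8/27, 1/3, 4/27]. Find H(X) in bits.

H(X) = -Σ p(x) log₂ p(x)
  -2/9 × log₂(2/9) = 0.4822
  -8/27 × log₂(8/27) = 0.5200
  -1/3 × log₂(1/3) = 0.5283
  -4/27 × log₂(4/27) = 0.4081
H(X) = 1.9386 bits


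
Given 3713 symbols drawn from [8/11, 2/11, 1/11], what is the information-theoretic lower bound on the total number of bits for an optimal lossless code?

Entropy H = 1.0958 bits/symbol
Minimum bits = H × n = 1.0958 × 3713
= 4068.69 bits


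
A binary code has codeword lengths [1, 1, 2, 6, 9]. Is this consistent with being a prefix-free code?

Kraft inequality: Σ 2^(-l_i) ≤ 1 for prefix-free code
Calculating: 2^(-1) + 2^(-1) + 2^(-2) + 2^(-6) + 2^(-9)
= 0.5 + 0.5 + 0.25 + 0.015625 + 0.001953125
= 1.2676
Since 1.2676 > 1, prefix-free code does not exist


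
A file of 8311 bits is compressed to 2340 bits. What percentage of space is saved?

Space savings = (1 - Compressed/Original) × 100%
= (1 - 2340/8311) × 100%
= 71.84%


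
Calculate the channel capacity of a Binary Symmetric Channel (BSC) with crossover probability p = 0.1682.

For BSC with error probability p:
C = 1 - H(p) where H(p) is binary entropy
H(0.1682) = -0.1682 × log₂(0.1682) - 0.8318 × log₂(0.8318)
H(p) = 0.6536
C = 1 - 0.6536 = 0.3464 bits/use


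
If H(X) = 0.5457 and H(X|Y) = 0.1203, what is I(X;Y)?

I(X;Y) = H(X) - H(X|Y)
I(X;Y) = 0.5457 - 0.1203 = 0.4254 bits


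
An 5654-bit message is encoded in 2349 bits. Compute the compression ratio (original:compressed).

Compression ratio = Original / Compressed
= 5654 / 2349 = 2.41:1


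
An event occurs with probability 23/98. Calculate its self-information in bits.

Information content I(x) = -log₂(p(x))
I = -log₂(23/98) = -log₂(0.2347)
I = 2.0911 bits


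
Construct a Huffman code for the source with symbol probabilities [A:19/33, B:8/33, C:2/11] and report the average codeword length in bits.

Huffman tree construction:
Combine smallest probabilities repeatedly
Resulting codes:
  A: 1 (length 1)
  B: 01 (length 2)
  C: 00 (length 2)
Average length = Σ p(s) × length(s) = 1.4242 bits


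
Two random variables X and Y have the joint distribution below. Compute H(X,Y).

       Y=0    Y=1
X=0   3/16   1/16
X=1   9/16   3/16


H(X,Y) = -Σ p(x,y) log₂ p(x,y)
  p(0,0)=3/16: -0.1875 × log₂(0.1875) = 0.4528
  p(0,1)=1/16: -0.0625 × log₂(0.0625) = 0.2500
  p(1,0)=9/16: -0.5625 × log₂(0.5625) = 0.4669
  p(1,1)=3/16: -0.1875 × log₂(0.1875) = 0.4528
H(X,Y) = 1.6226 bits


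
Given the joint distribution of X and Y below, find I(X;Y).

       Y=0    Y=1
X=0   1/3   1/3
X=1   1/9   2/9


H(X) = 0.9183, H(Y) = 0.9911, H(X,Y) = 1.8911
I(X;Y) = H(X) + H(Y) - H(X,Y) = 0.0183 bits


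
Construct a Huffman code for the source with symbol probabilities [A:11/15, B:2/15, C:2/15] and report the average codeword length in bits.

Huffman tree construction:
Combine smallest probabilities repeatedly
Resulting codes:
  A: 1 (length 1)
  B: 00 (length 2)
  C: 01 (length 2)
Average length = Σ p(s) × length(s) = 1.2667 bits


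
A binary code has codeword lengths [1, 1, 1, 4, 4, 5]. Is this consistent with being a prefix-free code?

Kraft inequality: Σ 2^(-l_i) ≤ 1 for prefix-free code
Calculating: 2^(-1) + 2^(-1) + 2^(-1) + 2^(-4) + 2^(-4) + 2^(-5)
= 0.5 + 0.5 + 0.5 + 0.0625 + 0.0625 + 0.03125
= 1.6562
Since 1.6562 > 1, prefix-free code does not exist


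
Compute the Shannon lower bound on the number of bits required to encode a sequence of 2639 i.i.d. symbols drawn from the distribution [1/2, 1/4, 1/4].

Entropy H = 1.5000 bits/symbol
Minimum bits = H × n = 1.5000 × 2639
= 3958.50 bits


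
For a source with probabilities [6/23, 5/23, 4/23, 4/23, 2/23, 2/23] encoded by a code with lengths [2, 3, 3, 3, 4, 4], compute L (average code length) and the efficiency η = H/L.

Average length L = Σ p_i × l_i = 2.9130 bits
Entropy H = 2.4749 bits
Efficiency η = H/L × 100% = 84.96%


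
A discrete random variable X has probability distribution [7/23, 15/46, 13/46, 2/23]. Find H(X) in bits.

H(X) = -Σ p(x) log₂ p(x)
  -7/23 × log₂(7/23) = 0.5223
  -15/46 × log₂(15/46) = 0.5272
  -13/46 × log₂(13/46) = 0.5152
  -2/23 × log₂(2/23) = 0.3064
H(X) = 1.8711 bits


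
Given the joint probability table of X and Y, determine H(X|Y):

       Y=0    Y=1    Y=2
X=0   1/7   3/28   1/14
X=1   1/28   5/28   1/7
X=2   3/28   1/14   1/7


H(X|Y) = Σ_y p(y) H(X|Y=y)
  p(Y=0) = 2/7, H(X|Y=0) = 1.4056
  p(Y=1) = 5/14, H(X|Y=1) = 1.4855
  p(Y=2) = 5/14, H(X|Y=2) = 1.5219
H(X|Y) = 0.2857×1.4056 + 0.3571×1.4855 + 0.3571×1.5219 = 1.4757 bits


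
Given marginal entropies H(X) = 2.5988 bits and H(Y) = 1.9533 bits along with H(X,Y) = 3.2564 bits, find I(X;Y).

I(X;Y) = H(X) + H(Y) - H(X,Y)
I(X;Y) = 2.5988 + 1.9533 - 3.2564 = 1.2957 bits


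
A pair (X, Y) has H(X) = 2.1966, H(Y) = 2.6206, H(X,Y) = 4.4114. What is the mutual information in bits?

I(X;Y) = H(X) + H(Y) - H(X,Y)
I(X;Y) = 2.1966 + 2.6206 - 4.4114 = 0.4058 bits


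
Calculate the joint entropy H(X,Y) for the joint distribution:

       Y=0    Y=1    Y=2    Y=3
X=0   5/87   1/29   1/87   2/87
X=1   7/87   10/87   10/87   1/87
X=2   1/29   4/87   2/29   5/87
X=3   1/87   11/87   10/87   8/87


H(X,Y) = -Σ p(x,y) log₂ p(x,y)
  p(0,0)=5/87: -0.0575 × log₂(0.0575) = 0.2368
  p(0,1)=1/29: -0.0345 × log₂(0.0345) = 0.1675
  p(0,2)=1/87: -0.0115 × log₂(0.0115) = 0.0741
  p(0,3)=2/87: -0.0230 × log₂(0.0230) = 0.1251
  p(1,0)=7/87: -0.0805 × log₂(0.0805) = 0.2925
  p(1,1)=10/87: -0.1149 × log₂(0.1149) = 0.3587
  p(1,2)=10/87: -0.1149 × log₂(0.1149) = 0.3587
  p(1,3)=1/87: -0.0115 × log₂(0.0115) = 0.0741
  p(2,0)=1/29: -0.0345 × log₂(0.0345) = 0.1675
  p(2,1)=4/87: -0.0460 × log₂(0.0460) = 0.2043
  p(2,2)=2/29: -0.0690 × log₂(0.0690) = 0.2661
  p(2,3)=5/87: -0.0575 × log₂(0.0575) = 0.2368
  p(3,0)=1/87: -0.0115 × log₂(0.0115) = 0.0741
  p(3,1)=11/87: -0.1264 × log₂(0.1264) = 0.3772
  p(3,2)=10/87: -0.1149 × log₂(0.1149) = 0.3587
  p(3,3)=8/87: -0.0920 × log₂(0.0920) = 0.3166
H(X,Y) = 3.6889 bits


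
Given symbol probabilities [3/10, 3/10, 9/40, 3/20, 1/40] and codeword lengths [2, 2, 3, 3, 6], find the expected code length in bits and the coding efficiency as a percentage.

Average length L = Σ p_i × l_i = 2.4750 bits
Entropy H = 2.0700 bits
Efficiency η = H/L × 100% = 83.64%


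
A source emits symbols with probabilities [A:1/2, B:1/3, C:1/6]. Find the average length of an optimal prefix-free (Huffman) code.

Huffman tree construction:
Combine smallest probabilities repeatedly
Resulting codes:
  A: 0 (length 1)
  B: 11 (length 2)
  C: 10 (length 2)
Average length = Σ p(s) × length(s) = 1.5000 bits


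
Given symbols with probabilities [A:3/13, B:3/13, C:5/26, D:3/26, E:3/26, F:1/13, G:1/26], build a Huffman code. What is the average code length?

Huffman tree construction:
Combine smallest probabilities repeatedly
Resulting codes:
  A: 00 (length 2)
  B: 01 (length 2)
  C: 111 (length 3)
  D: 100 (length 3)
  E: 101 (length 3)
  F: 1101 (length 4)
  G: 1100 (length 4)
Average length = Σ p(s) × length(s) = 2.6538 bits


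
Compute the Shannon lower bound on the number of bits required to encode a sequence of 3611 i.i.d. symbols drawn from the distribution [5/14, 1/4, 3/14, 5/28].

Entropy H = 1.9506 bits/symbol
Minimum bits = H × n = 1.9506 × 3611
= 7043.48 bits


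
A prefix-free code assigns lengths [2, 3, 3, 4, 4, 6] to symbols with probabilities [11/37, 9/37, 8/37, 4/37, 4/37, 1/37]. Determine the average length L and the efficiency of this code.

Average length L = Σ p_i × l_i = 3.0000 bits
Entropy H = 2.3288 bits
Efficiency η = H/L × 100% = 77.63%


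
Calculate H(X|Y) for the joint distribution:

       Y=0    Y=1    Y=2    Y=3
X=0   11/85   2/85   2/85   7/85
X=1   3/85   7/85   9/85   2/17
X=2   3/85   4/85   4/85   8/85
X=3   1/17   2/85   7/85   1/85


H(X|Y) = Σ_y p(y) H(X|Y=y)
  p(Y=0) = 22/85, H(X|Y=0) = 1.7697
  p(Y=1) = 3/17, H(X|Y=1) = 1.7968
  p(Y=2) = 22/85, H(X|Y=2) = 1.8148
  p(Y=3) = 26/85, H(X|Y=3) = 1.7439
H(X|Y) = 0.2588×1.7697 + 0.1765×1.7968 + 0.2588×1.8148 + 0.3059×1.7439 = 1.7783 bits


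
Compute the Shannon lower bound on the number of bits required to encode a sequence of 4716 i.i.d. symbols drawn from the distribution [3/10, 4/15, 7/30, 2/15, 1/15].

Entropy H = 2.1675 bits/symbol
Minimum bits = H × n = 2.1675 × 4716
= 10222.07 bits


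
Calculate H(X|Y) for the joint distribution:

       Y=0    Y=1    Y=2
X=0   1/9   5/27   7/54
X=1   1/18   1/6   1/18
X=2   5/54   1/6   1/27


H(X|Y) = Σ_y p(y) H(X|Y=y)
  p(Y=0) = 7/27, H(X|Y=0) = 1.5306
  p(Y=1) = 14/27, H(X|Y=1) = 1.5831
  p(Y=2) = 2/9, H(X|Y=2) = 1.3844
H(X|Y) = 0.2593×1.5306 + 0.5185×1.5831 + 0.2222×1.3844 = 1.5254 bits


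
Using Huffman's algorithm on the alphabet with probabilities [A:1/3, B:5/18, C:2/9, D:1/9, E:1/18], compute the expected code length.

Huffman tree construction:
Combine smallest probabilities repeatedly
Resulting codes:
  A: 11 (length 2)
  B: 10 (length 2)
  C: 01 (length 2)
  D: 001 (length 3)
  E: 000 (length 3)
Average length = Σ p(s) × length(s) = 2.1667 bits


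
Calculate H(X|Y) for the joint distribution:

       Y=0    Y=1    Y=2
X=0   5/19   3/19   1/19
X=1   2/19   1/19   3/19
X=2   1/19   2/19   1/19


H(X|Y) = Σ_y p(y) H(X|Y=y)
  p(Y=0) = 8/19, H(X|Y=0) = 1.2988
  p(Y=1) = 6/19, H(X|Y=1) = 1.4591
  p(Y=2) = 5/19, H(X|Y=2) = 1.3710
H(X|Y) = 0.4211×1.2988 + 0.3158×1.4591 + 0.2632×1.3710 = 1.3684 bits


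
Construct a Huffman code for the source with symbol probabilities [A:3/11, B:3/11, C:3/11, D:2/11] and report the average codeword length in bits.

Huffman tree construction:
Combine smallest probabilities repeatedly
Resulting codes:
  A: 01 (length 2)
  B: 10 (length 2)
  C: 11 (length 2)
  D: 00 (length 2)
Average length = Σ p(s) × length(s) = 2.0000 bits


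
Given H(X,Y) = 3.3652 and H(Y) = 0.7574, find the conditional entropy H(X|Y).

Chain rule: H(X,Y) = H(X|Y) + H(Y)
H(X|Y) = H(X,Y) - H(Y) = 3.3652 - 0.7574 = 2.6078 bits


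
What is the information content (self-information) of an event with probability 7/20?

Information content I(x) = -log₂(p(x))
I = -log₂(7/20) = -log₂(0.3500)
I = 1.5146 bits


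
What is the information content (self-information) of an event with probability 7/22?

Information content I(x) = -log₂(p(x))
I = -log₂(7/22) = -log₂(0.3182)
I = 1.6521 bits


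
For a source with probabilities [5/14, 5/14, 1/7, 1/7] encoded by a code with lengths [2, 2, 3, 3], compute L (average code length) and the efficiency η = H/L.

Average length L = Σ p_i × l_i = 2.2857 bits
Entropy H = 1.8631 bits
Efficiency η = H/L × 100% = 81.51%


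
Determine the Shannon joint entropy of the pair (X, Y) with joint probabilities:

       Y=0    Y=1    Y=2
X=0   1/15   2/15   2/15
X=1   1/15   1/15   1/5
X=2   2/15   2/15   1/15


H(X,Y) = -Σ p(x,y) log₂ p(x,y)
  p(0,0)=1/15: -0.0667 × log₂(0.0667) = 0.2605
  p(0,1)=2/15: -0.1333 × log₂(0.1333) = 0.3876
  p(0,2)=2/15: -0.1333 × log₂(0.1333) = 0.3876
  p(1,0)=1/15: -0.0667 × log₂(0.0667) = 0.2605
  p(1,1)=1/15: -0.0667 × log₂(0.0667) = 0.2605
  p(1,2)=1/5: -0.2000 × log₂(0.2000) = 0.4644
  p(2,0)=2/15: -0.1333 × log₂(0.1333) = 0.3876
  p(2,1)=2/15: -0.1333 × log₂(0.1333) = 0.3876
  p(2,2)=1/15: -0.0667 × log₂(0.0667) = 0.2605
H(X,Y) = 3.0566 bits


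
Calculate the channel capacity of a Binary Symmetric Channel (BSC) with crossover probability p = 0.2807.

For BSC with error probability p:
C = 1 - H(p) where H(p) is binary entropy
H(0.2807) = -0.2807 × log₂(0.2807) - 0.7193 × log₂(0.7193)
H(p) = 0.8564
C = 1 - 0.8564 = 0.1436 bits/use


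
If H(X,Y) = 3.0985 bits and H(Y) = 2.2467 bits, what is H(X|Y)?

Chain rule: H(X,Y) = H(X|Y) + H(Y)
H(X|Y) = H(X,Y) - H(Y) = 3.0985 - 2.2467 = 0.8518 bits


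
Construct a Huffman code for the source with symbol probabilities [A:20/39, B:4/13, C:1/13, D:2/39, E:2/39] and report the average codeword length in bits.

Huffman tree construction:
Combine smallest probabilities repeatedly
Resulting codes:
  A: 1 (length 1)
  B: 01 (length 2)
  C: 000 (length 3)
  D: 0010 (length 4)
  E: 0011 (length 4)
Average length = Σ p(s) × length(s) = 1.7692 bits


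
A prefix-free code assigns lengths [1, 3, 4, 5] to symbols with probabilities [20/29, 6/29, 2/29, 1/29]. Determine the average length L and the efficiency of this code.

Average length L = Σ p_i × l_i = 1.7586 bits
Entropy H = 1.2736 bits
Efficiency η = H/L × 100% = 72.42%


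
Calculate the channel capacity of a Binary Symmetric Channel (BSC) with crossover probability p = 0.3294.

For BSC with error probability p:
C = 1 - H(p) where H(p) is binary entropy
H(0.3294) = -0.3294 × log₂(0.3294) - 0.6706 × log₂(0.6706)
H(p) = 0.9143
C = 1 - 0.9143 = 0.0857 bits/use


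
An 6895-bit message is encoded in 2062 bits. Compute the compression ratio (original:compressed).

Compression ratio = Original / Compressed
= 6895 / 2062 = 3.34:1


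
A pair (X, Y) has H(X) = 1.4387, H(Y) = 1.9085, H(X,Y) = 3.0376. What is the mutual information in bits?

I(X;Y) = H(X) + H(Y) - H(X,Y)
I(X;Y) = 1.4387 + 1.9085 - 3.0376 = 0.3096 bits


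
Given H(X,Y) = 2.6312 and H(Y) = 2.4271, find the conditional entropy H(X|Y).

Chain rule: H(X,Y) = H(X|Y) + H(Y)
H(X|Y) = H(X,Y) - H(Y) = 2.6312 - 2.4271 = 0.2041 bits


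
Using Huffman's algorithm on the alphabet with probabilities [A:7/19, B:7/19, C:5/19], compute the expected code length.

Huffman tree construction:
Combine smallest probabilities repeatedly
Resulting codes:
  A: 11 (length 2)
  B: 0 (length 1)
  C: 10 (length 2)
Average length = Σ p(s) × length(s) = 1.6316 bits


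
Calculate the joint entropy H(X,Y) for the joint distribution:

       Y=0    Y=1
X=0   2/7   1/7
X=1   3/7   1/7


H(X,Y) = -Σ p(x,y) log₂ p(x,y)
  p(0,0)=2/7: -0.2857 × log₂(0.2857) = 0.5164
  p(0,1)=1/7: -0.1429 × log₂(0.1429) = 0.4011
  p(1,0)=3/7: -0.4286 × log₂(0.4286) = 0.5239
  p(1,1)=1/7: -0.1429 × log₂(0.1429) = 0.4011
H(X,Y) = 1.8424 bits


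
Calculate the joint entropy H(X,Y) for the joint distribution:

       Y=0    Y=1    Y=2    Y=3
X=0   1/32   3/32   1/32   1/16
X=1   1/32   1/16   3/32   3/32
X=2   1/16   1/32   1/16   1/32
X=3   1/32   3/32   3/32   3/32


H(X,Y) = -Σ p(x,y) log₂ p(x,y)
  p(0,0)=1/32: -0.0312 × log₂(0.0312) = 0.1562
  p(0,1)=3/32: -0.0938 × log₂(0.0938) = 0.3202
  p(0,2)=1/32: -0.0312 × log₂(0.0312) = 0.1562
  p(0,3)=1/16: -0.0625 × log₂(0.0625) = 0.2500
  p(1,0)=1/32: -0.0312 × log₂(0.0312) = 0.1562
  p(1,1)=1/16: -0.0625 × log₂(0.0625) = 0.2500
  p(1,2)=3/32: -0.0938 × log₂(0.0938) = 0.3202
  p(1,3)=3/32: -0.0938 × log₂(0.0938) = 0.3202
  p(2,0)=1/16: -0.0625 × log₂(0.0625) = 0.2500
  p(2,1)=1/32: -0.0312 × log₂(0.0312) = 0.1562
  p(2,2)=1/16: -0.0625 × log₂(0.0625) = 0.2500
  p(2,3)=1/32: -0.0312 × log₂(0.0312) = 0.1562
  p(3,0)=1/32: -0.0312 × log₂(0.0312) = 0.1562
  p(3,1)=3/32: -0.0938 × log₂(0.0938) = 0.3202
  p(3,2)=3/32: -0.0938 × log₂(0.0938) = 0.3202
  p(3,3)=3/32: -0.0938 × log₂(0.0938) = 0.3202
H(X,Y) = 3.8585 bits


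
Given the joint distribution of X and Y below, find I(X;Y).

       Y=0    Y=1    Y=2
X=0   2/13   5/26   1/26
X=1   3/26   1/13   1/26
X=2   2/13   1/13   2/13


H(X) = 1.5486, H(Y) = 1.5430, H(X,Y) = 2.9941
I(X;Y) = H(X) + H(Y) - H(X,Y) = 0.0975 bits


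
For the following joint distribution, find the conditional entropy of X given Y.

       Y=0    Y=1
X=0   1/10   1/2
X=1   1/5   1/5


H(X|Y) = Σ_y p(y) H(X|Y=y)
  p(Y=0) = 3/10, H(X|Y=0) = 0.9183
  p(Y=1) = 7/10, H(X|Y=1) = 0.8631
H(X|Y) = 0.3000×0.9183 + 0.7000×0.8631 = 0.8797 bits


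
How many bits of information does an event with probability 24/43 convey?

Information content I(x) = -log₂(p(x))
I = -log₂(24/43) = -log₂(0.5581)
I = 0.8413 bits


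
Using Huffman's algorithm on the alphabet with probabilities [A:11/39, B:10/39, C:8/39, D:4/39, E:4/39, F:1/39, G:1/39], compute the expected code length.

Huffman tree construction:
Combine smallest probabilities repeatedly
Resulting codes:
  A: 11 (length 2)
  B: 01 (length 2)
  C: 00 (length 2)
  D: 1011 (length 4)
  E: 100 (length 3)
  F: 10100 (length 5)
  G: 10101 (length 5)
Average length = Σ p(s) × length(s) = 2.4615 bits


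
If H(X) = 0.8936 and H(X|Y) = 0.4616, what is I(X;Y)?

I(X;Y) = H(X) - H(X|Y)
I(X;Y) = 0.8936 - 0.4616 = 0.432 bits


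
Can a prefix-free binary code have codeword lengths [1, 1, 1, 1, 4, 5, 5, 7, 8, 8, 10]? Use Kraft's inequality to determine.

Kraft inequality: Σ 2^(-l_i) ≤ 1 for prefix-free code
Calculating: 2^(-1) + 2^(-1) + 2^(-1) + 2^(-1) + 2^(-4) + 2^(-5) + 2^(-5) + 2^(-7) + 2^(-8) + 2^(-8) + 2^(-10)
= 0.5 + 0.5 + 0.5 + 0.5 + 0.0625 + 0.03125 + 0.03125 + 0.0078125 + 0.00390625 + 0.00390625 + 0.0009765625
= 2.1416
Since 2.1416 > 1, prefix-free code does not exist


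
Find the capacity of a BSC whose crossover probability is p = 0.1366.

For BSC with error probability p:
C = 1 - H(p) where H(p) is binary entropy
H(0.1366) = -0.1366 × log₂(0.1366) - 0.8634 × log₂(0.8634)
H(p) = 0.5753
C = 1 - 0.5753 = 0.4247 bits/use


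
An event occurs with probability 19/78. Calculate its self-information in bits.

Information content I(x) = -log₂(p(x))
I = -log₂(19/78) = -log₂(0.2436)
I = 2.0375 bits


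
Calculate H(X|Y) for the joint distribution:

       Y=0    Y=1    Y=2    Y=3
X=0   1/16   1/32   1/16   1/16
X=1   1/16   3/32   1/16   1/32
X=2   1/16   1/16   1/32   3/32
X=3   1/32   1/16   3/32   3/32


H(X|Y) = Σ_y p(y) H(X|Y=y)
  p(Y=0) = 7/32, H(X|Y=0) = 1.9502
  p(Y=1) = 1/4, H(X|Y=1) = 1.9056
  p(Y=2) = 1/4, H(X|Y=2) = 1.9056
  p(Y=3) = 9/32, H(X|Y=3) = 1.8911
H(X|Y) = 0.2188×1.9502 + 0.2500×1.9056 + 0.2500×1.9056 + 0.2812×1.8911 = 1.9113 bits


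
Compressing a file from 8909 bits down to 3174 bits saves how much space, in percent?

Space savings = (1 - Compressed/Original) × 100%
= (1 - 3174/8909) × 100%
= 64.37%


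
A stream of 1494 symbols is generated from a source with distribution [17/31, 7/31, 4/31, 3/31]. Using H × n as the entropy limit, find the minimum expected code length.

Entropy H = 1.6673 bits/symbol
Minimum bits = H × n = 1.6673 × 1494
= 2490.97 bits


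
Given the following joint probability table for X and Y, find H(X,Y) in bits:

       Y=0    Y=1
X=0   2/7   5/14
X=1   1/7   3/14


H(X,Y) = -Σ p(x,y) log₂ p(x,y)
  p(0,0)=2/7: -0.2857 × log₂(0.2857) = 0.5164
  p(0,1)=5/14: -0.3571 × log₂(0.3571) = 0.5305
  p(1,0)=1/7: -0.1429 × log₂(0.1429) = 0.4011
  p(1,1)=3/14: -0.2143 × log₂(0.2143) = 0.4762
H(X,Y) = 1.9242 bits


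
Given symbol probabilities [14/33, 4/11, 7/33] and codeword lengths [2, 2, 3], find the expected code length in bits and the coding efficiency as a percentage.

Average length L = Σ p_i × l_i = 2.2121 bits
Entropy H = 1.5300 bits
Efficiency η = H/L × 100% = 69.17%


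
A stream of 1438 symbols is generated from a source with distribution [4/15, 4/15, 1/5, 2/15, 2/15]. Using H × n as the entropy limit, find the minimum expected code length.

Entropy H = 2.2566 bits/symbol
Minimum bits = H × n = 2.2566 × 1438
= 3244.94 bits


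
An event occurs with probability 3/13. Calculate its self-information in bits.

Information content I(x) = -log₂(p(x))
I = -log₂(3/13) = -log₂(0.2308)
I = 2.1155 bits


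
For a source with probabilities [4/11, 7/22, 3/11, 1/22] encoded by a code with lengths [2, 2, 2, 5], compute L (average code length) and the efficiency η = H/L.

Average length L = Σ p_i × l_i = 2.1364 bits
Entropy H = 1.7703 bits
Efficiency η = H/L × 100% = 82.86%


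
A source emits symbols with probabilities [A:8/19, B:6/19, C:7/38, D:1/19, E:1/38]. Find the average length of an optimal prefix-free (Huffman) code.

Huffman tree construction:
Combine smallest probabilities repeatedly
Resulting codes:
  A: 0 (length 1)
  B: 11 (length 2)
  C: 101 (length 3)
  D: 1001 (length 4)
  E: 1000 (length 4)
Average length = Σ p(s) × length(s) = 1.9211 bits


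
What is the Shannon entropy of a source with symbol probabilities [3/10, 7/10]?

H(X) = -Σ p(x) log₂ p(x)
  -3/10 × log₂(3/10) = 0.5211
  -7/10 × log₂(7/10) = 0.3602
H(X) = 0.8813 bits


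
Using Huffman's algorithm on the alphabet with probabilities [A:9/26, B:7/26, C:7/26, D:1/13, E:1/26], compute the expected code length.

Huffman tree construction:
Combine smallest probabilities repeatedly
Resulting codes:
  A: 11 (length 2)
  B: 01 (length 2)
  C: 10 (length 2)
  D: 001 (length 3)
  E: 000 (length 3)
Average length = Σ p(s) × length(s) = 2.1154 bits


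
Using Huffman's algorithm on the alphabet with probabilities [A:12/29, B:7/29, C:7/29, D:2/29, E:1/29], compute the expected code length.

Huffman tree construction:
Combine smallest probabilities repeatedly
Resulting codes:
  A: 0 (length 1)
  B: 111 (length 3)
  C: 10 (length 2)
  D: 1101 (length 4)
  E: 1100 (length 4)
Average length = Σ p(s) × length(s) = 2.0345 bits


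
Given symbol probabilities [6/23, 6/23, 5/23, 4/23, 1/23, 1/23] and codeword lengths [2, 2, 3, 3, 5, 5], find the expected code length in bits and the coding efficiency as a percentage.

Average length L = Σ p_i × l_i = 2.6522 bits
Entropy H = 2.3223 bits
Efficiency η = H/L × 100% = 87.56%


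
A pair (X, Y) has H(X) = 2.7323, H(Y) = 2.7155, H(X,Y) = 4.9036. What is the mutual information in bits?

I(X;Y) = H(X) + H(Y) - H(X,Y)
I(X;Y) = 2.7323 + 2.7155 - 4.9036 = 0.5442 bits


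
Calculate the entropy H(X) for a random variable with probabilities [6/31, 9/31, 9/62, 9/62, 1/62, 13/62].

H(X) = -Σ p(x) log₂ p(x)
  -6/31 × log₂(6/31) = 0.4586
  -9/31 × log₂(9/31) = 0.5180
  -9/62 × log₂(9/62) = 0.4042
  -9/62 × log₂(9/62) = 0.4042
  -1/62 × log₂(1/62) = 0.0960
  -13/62 × log₂(13/62) = 0.4726
H(X) = 2.3535 bits


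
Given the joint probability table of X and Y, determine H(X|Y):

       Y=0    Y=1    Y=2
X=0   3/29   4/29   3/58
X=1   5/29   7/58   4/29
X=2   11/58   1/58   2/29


H(X|Y) = Σ_y p(y) H(X|Y=y)
  p(Y=0) = 27/58, H(X|Y=0) = 1.5407
  p(Y=1) = 8/29, H(X|Y=1) = 1.2718
  p(Y=2) = 15/58, H(X|Y=2) = 1.4566
H(X|Y) = 0.4655×1.5407 + 0.2759×1.2718 + 0.2586×1.4566 = 1.4448 bits


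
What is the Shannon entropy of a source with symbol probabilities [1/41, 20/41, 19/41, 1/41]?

H(X) = -Σ p(x) log₂ p(x)
  -1/41 × log₂(1/41) = 0.1307
  -20/41 × log₂(20/41) = 0.5052
  -19/41 × log₂(19/41) = 0.5142
  -1/41 × log₂(1/41) = 0.1307
H(X) = 1.2807 bits


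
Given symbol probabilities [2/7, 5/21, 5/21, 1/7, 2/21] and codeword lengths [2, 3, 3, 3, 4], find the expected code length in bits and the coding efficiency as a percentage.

Average length L = Σ p_i × l_i = 2.8095 bits
Entropy H = 2.2264 bits
Efficiency η = H/L × 100% = 79.25%


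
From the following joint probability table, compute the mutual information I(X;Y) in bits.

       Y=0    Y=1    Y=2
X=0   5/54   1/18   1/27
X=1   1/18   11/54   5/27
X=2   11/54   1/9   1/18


H(X) = 1.5012, H(Y) = 1.5743, H(X,Y) = 2.9269
I(X;Y) = H(X) + H(Y) - H(X,Y) = 0.1486 bits


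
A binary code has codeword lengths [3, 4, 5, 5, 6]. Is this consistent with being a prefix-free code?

Kraft inequality: Σ 2^(-l_i) ≤ 1 for prefix-free code
Calculating: 2^(-3) + 2^(-4) + 2^(-5) + 2^(-5) + 2^(-6)
= 0.125 + 0.0625 + 0.03125 + 0.03125 + 0.015625
= 0.2656
Since 0.2656 ≤ 1, prefix-free code exists


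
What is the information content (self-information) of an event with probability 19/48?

Information content I(x) = -log₂(p(x))
I = -log₂(19/48) = -log₂(0.3958)
I = 1.3370 bits


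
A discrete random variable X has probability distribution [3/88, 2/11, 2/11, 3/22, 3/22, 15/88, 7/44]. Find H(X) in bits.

H(X) = -Σ p(x) log₂ p(x)
  -3/88 × log₂(3/88) = 0.1662
  -2/11 × log₂(2/11) = 0.4472
  -2/11 × log₂(2/11) = 0.4472
  -3/22 × log₂(3/22) = 0.3920
  -3/22 × log₂(3/22) = 0.3920
  -15/88 × log₂(15/88) = 0.4351
  -7/44 × log₂(7/44) = 0.4219
H(X) = 2.7015 bits


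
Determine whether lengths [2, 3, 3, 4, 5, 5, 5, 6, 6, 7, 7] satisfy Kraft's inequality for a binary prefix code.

Kraft inequality: Σ 2^(-l_i) ≤ 1 for prefix-free code
Calculating: 2^(-2) + 2^(-3) + 2^(-3) + 2^(-4) + 2^(-5) + 2^(-5) + 2^(-5) + 2^(-6) + 2^(-6) + 2^(-7) + 2^(-7)
= 0.25 + 0.125 + 0.125 + 0.0625 + 0.03125 + 0.03125 + 0.03125 + 0.015625 + 0.015625 + 0.0078125 + 0.0078125
= 0.7031
Since 0.7031 ≤ 1, prefix-free code exists


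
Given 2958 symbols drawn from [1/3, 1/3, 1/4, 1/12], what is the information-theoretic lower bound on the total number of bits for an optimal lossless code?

Entropy H = 1.8554 bits/symbol
Minimum bits = H × n = 1.8554 × 2958
= 5488.24 bits


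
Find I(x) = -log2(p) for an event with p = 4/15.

Information content I(x) = -log₂(p(x))
I = -log₂(4/15) = -log₂(0.2667)
I = 1.9069 bits


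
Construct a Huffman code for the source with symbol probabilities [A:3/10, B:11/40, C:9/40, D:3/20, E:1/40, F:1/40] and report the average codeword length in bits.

Huffman tree construction:
Combine smallest probabilities repeatedly
Resulting codes:
  A: 11 (length 2)
  B: 10 (length 2)
  C: 01 (length 2)
  D: 001 (length 3)
  E: 0000 (length 4)
  F: 0001 (length 4)
Average length = Σ p(s) × length(s) = 2.2500 bits


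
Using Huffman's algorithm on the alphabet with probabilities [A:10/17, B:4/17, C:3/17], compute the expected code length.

Huffman tree construction:
Combine smallest probabilities repeatedly
Resulting codes:
  A: 1 (length 1)
  B: 01 (length 2)
  C: 00 (length 2)
Average length = Σ p(s) × length(s) = 1.4118 bits


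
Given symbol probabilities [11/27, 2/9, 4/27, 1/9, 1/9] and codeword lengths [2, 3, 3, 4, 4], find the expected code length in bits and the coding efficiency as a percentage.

Average length L = Σ p_i × l_i = 2.8148 bits
Entropy H = 2.1225 bits
Efficiency η = H/L × 100% = 75.41%


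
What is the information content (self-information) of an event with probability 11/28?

Information content I(x) = -log₂(p(x))
I = -log₂(11/28) = -log₂(0.3929)
I = 1.3479 bits


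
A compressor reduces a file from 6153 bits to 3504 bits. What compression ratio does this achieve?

Compression ratio = Original / Compressed
= 6153 / 3504 = 1.76:1


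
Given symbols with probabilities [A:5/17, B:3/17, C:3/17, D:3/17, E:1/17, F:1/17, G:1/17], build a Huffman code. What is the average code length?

Huffman tree construction:
Combine smallest probabilities repeatedly
Resulting codes:
  A: 10 (length 2)
  B: 110 (length 3)
  C: 111 (length 3)
  D: 00 (length 2)
  E: 0110 (length 4)
  F: 0111 (length 4)
  G: 010 (length 3)
Average length = Σ p(s) × length(s) = 2.6471 bits


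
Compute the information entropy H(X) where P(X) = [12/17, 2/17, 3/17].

H(X) = -Σ p(x) log₂ p(x)
  -12/17 × log₂(12/17) = 0.3547
  -2/17 × log₂(2/17) = 0.3632
  -3/17 × log₂(3/17) = 0.4416
H(X) = 1.1596 bits


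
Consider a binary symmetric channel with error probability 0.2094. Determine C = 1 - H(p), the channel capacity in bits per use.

For BSC with error probability p:
C = 1 - H(p) where H(p) is binary entropy
H(0.2094) = -0.2094 × log₂(0.2094) - 0.7906 × log₂(0.7906)
H(p) = 0.7403
C = 1 - 0.7403 = 0.2597 bits/use


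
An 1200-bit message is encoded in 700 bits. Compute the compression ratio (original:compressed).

Compression ratio = Original / Compressed
= 1200 / 700 = 1.71:1


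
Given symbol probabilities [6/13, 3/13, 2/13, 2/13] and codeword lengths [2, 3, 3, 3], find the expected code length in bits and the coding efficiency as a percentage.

Average length L = Σ p_i × l_i = 2.5385 bits
Entropy H = 1.8339 bits
Efficiency η = H/L × 100% = 72.25%


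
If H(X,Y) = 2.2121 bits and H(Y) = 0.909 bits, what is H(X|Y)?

Chain rule: H(X,Y) = H(X|Y) + H(Y)
H(X|Y) = H(X,Y) - H(Y) = 2.2121 - 0.909 = 1.3031 bits


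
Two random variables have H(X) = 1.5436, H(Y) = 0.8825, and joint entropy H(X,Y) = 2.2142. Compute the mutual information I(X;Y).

I(X;Y) = H(X) + H(Y) - H(X,Y)
I(X;Y) = 1.5436 + 0.8825 - 2.2142 = 0.2119 bits


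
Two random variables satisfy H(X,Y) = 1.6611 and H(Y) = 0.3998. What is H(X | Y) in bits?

Chain rule: H(X,Y) = H(X|Y) + H(Y)
H(X|Y) = H(X,Y) - H(Y) = 1.6611 - 0.3998 = 1.2613 bits


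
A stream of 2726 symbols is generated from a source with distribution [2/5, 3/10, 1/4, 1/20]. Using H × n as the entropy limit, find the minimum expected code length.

Entropy H = 1.7660 bits/symbol
Minimum bits = H × n = 1.7660 × 2726
= 4814.00 bits


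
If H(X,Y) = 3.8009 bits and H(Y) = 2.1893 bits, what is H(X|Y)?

Chain rule: H(X,Y) = H(X|Y) + H(Y)
H(X|Y) = H(X,Y) - H(Y) = 3.8009 - 2.1893 = 1.6116 bits


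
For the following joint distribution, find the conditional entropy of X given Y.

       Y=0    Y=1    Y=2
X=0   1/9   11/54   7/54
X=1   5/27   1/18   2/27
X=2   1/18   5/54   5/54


H(X|Y) = Σ_y p(y) H(X|Y=y)
  p(Y=0) = 19/54, H(X|Y=0) = 1.4330
  p(Y=1) = 19/54, H(X|Y=1) = 1.3838
  p(Y=2) = 8/27, H(X|Y=2) = 1.5462
H(X|Y) = 0.3519×1.4330 + 0.3519×1.3838 + 0.2963×1.5462 = 1.4492 bits


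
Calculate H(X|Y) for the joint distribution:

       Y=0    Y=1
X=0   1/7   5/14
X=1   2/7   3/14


H(X|Y) = Σ_y p(y) H(X|Y=y)
  p(Y=0) = 3/7, H(X|Y=0) = 0.9183
  p(Y=1) = 4/7, H(X|Y=1) = 0.9544
H(X|Y) = 0.4286×0.9183 + 0.5714×0.9544 = 0.9389 bits


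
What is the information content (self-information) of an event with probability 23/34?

Information content I(x) = -log₂(p(x))
I = -log₂(23/34) = -log₂(0.6765)
I = 0.5639 bits


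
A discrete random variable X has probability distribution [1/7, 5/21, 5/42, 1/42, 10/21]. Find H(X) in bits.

H(X) = -Σ p(x) log₂ p(x)
  -1/7 × log₂(1/7) = 0.4011
  -5/21 × log₂(5/21) = 0.4929
  -5/42 × log₂(5/42) = 0.3655
  -1/42 × log₂(1/42) = 0.1284
  -10/21 × log₂(10/21) = 0.5097
H(X) = 1.8976 bits


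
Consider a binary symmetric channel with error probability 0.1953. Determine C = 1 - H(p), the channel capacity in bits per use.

For BSC with error probability p:
C = 1 - H(p) where H(p) is binary entropy
H(0.1953) = -0.1953 × log₂(0.1953) - 0.8047 × log₂(0.8047)
H(p) = 0.7124
C = 1 - 0.7124 = 0.2876 bits/use


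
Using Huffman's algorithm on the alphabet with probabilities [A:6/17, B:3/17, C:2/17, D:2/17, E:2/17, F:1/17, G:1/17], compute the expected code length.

Huffman tree construction:
Combine smallest probabilities repeatedly
Resulting codes:
  A: 11 (length 2)
  B: 00 (length 2)
  C: 010 (length 3)
  D: 011 (length 3)
  E: 100 (length 3)
  F: 1010 (length 4)
  G: 1011 (length 4)
Average length = Σ p(s) × length(s) = 2.5882 bits


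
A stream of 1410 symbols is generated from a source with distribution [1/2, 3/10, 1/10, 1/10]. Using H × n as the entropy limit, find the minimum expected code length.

Entropy H = 1.6855 bits/symbol
Minimum bits = H × n = 1.6855 × 1410
= 2376.52 bits


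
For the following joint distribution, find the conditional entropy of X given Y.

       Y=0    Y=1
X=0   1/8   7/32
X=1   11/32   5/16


H(X|Y) = Σ_y p(y) H(X|Y=y)
  p(Y=0) = 15/32, H(X|Y=0) = 0.8366
  p(Y=1) = 17/32, H(X|Y=1) = 0.9774
H(X|Y) = 0.4688×0.8366 + 0.5312×0.9774 = 0.9114 bits


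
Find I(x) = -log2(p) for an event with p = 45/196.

Information content I(x) = -log₂(p(x))
I = -log₂(45/196) = -log₂(0.2296)
I = 2.1229 bits


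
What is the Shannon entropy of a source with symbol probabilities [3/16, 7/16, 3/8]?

H(X) = -Σ p(x) log₂ p(x)
  -3/16 × log₂(3/16) = 0.4528
  -7/16 × log₂(7/16) = 0.5218
  -3/8 × log₂(3/8) = 0.5306
H(X) = 1.5052 bits
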